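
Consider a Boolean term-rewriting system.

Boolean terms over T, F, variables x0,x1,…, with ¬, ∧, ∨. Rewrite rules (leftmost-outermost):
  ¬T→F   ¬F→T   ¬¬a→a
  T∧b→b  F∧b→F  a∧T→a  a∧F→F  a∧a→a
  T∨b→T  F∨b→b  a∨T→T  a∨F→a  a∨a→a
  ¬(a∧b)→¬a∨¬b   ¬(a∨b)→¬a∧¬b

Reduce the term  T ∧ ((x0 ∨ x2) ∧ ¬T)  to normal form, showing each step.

Answer: normal form = F  (in 3 steps)

Working:
  start: T ∧ ((x0 ∨ x2) ∧ ¬T)
  step 1: (x0 ∨ x2) ∧ ¬T
  step 2: (x0 ∨ x2) ∧ F
  step 3: F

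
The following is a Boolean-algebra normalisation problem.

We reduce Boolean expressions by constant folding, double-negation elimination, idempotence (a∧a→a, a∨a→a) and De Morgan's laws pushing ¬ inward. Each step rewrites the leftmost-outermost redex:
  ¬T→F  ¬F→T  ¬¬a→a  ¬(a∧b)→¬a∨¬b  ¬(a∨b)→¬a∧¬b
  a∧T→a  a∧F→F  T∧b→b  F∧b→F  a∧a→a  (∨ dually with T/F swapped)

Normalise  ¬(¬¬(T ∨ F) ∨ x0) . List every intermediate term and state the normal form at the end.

Answer: normal form = F  (in 6 steps)

Working:
  start: ¬(¬¬(T ∨ F) ∨ x0)
  [1] ¬¬¬(T ∨ F) ∧ ¬x0
  [2] ¬(T ∨ F) ∧ ¬x0
  [3] (¬T ∧ ¬F) ∧ ¬x0
  [4] (F ∧ ¬F) ∧ ¬x0
  [5] F ∧ ¬x0
  [6] F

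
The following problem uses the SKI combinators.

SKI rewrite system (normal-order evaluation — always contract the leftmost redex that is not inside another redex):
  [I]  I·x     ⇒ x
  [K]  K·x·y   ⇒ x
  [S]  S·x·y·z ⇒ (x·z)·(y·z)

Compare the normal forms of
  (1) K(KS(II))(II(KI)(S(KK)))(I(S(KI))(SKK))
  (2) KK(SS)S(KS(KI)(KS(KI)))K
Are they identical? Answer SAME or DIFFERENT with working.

Term A:
  start: K(KS(II))(II(KI)(S(KK)))(I(S(KI))(SKK))
  →1  KS(II)(I(S(KI))(SKK))
  →2  S(I(S(KI))(SKK))
  →3  S(S(KI)(SKK))

Term B:
  start: KK(SS)S(KS(KI)(KS(KI)))K
  →1  KS(KS(KI)(KS(KI)))K
  →2  SK

Answer: DIFFERENT — A ⇓ S(S(KI)(SKK)), B ⇓ SK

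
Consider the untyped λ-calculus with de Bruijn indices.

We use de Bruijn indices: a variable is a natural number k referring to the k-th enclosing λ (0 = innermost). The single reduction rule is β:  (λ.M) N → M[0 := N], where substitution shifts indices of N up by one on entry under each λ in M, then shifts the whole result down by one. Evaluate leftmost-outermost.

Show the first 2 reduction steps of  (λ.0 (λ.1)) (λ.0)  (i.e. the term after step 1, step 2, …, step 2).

  start: (λ.0 (λ.1)) (λ.0)
  step 1: (λ.0) (λ.λ.0)
  step 2: λ.λ.0

Answer: after 2 steps: λ.λ.0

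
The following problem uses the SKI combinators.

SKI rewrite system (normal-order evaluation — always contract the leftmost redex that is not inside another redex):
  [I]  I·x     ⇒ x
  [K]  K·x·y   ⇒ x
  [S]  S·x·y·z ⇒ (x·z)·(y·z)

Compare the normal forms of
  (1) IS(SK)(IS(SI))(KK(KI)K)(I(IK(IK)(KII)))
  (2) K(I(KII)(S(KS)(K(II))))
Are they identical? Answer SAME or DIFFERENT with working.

Answer: DIFFERENT — A ⇓ K(KK), B ⇓ K(S(KS)(KI))

Working:
Term A:
  start: IS(SK)(IS(SI))(KK(KI)K)(I(IK(IK)(KII)))
  [1] S(SK)(IS(SI))(KK(KI)K)(I(IK(IK)(KII)))
  [2] SK(KK(KI)K)(IS(SI)(KK(KI)K))(I(IK(IK)(KII)))
  [3] K(IS(SI)(KK(KI)K))(KK(KI)K(IS(SI)(KK(KI)K)))(I(IK(IK)(KII)))
  [4] IS(SI)(KK(KI)K)(I(IK(IK)(KII)))
  [5] S(SI)(KK(KI)K)(I(IK(IK)(KII)))
  [6] SI(I(IK(IK)(KII)))(KK(KI)K(I(IK(IK)(KII))))
  [7] I(KK(KI)K(I(IK(IK)(KII))))(I(IK(IK)(KII))(KK(KI)K(I(IK(IK)(KII)))))
  [8] KK(KI)K(I(IK(IK)(KII)))(I(IK(IK)(KII))(KK(KI)K(I(IK(IK)(KII)))))
  [9] KK(I(IK(IK)(KII)))(I(IK(IK)(KII))(KK(KI)K(I(IK(IK)(KII)))))
  [10] K(I(IK(IK)(KII))(KK(KI)K(I(IK(IK)(KII)))))
  [11] K(IK(IK)(KII)(KK(KI)K(I(IK(IK)(KII)))))
  [12] K(K(IK)(KII)(KK(KI)K(I(IK(IK)(KII)))))
  [13] K(IK(KK(KI)K(I(IK(IK)(KII)))))
  [14] K(K(KK(KI)K(I(IK(IK)(KII)))))
  [15] K(K(KK(I(IK(IK)(KII)))))
  [16] K(KK)

Term B:
  start: K(I(KII)(S(KS)(K(II))))
  [1] K(KII(S(KS)(K(II))))
  [2] K(I(S(KS)(K(II))))
  [3] K(S(KS)(K(II)))
  [4] K(S(KS)(KI))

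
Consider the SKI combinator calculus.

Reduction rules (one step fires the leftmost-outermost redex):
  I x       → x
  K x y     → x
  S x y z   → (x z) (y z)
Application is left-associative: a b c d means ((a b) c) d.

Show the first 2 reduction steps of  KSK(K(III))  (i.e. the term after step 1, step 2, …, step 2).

Answer: after 2 steps: S(K(II))

Reduction:
  start: KSK(K(III))
  [1] S(K(III))
  [2] S(K(II))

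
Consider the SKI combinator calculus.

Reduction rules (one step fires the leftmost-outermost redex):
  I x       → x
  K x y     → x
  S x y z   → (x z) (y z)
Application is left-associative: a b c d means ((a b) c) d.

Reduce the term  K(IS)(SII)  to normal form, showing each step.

  start: K(IS)(SII)
  [1] IS
  [2] S

Answer: normal form = S  (in 2 steps)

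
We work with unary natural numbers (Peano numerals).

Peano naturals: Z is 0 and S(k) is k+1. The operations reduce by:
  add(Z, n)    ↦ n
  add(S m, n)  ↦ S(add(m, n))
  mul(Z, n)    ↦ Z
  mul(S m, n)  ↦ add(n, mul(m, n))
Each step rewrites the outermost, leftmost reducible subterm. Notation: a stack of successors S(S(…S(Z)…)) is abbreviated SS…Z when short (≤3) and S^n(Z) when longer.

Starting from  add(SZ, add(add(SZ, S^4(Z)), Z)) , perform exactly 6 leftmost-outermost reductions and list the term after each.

  start: add(SZ, add(add(SZ, S^4(Z)), Z))
  [1] S(add(Z, add(add(SZ, S^4(Z)), Z)))
  [2] S(add(add(SZ, S^4(Z)), Z))
  [3] S(add(S(add(Z, S^4(Z))), Z))
  [4] S(S(add(add(Z, S^4(Z)), Z)))
  [5] S(S(add(S^4(Z), Z)))
  [6] S(S(S(add(SSSZ, Z))))

Answer: after 6 steps: S(S(S(add(SSSZ, Z))))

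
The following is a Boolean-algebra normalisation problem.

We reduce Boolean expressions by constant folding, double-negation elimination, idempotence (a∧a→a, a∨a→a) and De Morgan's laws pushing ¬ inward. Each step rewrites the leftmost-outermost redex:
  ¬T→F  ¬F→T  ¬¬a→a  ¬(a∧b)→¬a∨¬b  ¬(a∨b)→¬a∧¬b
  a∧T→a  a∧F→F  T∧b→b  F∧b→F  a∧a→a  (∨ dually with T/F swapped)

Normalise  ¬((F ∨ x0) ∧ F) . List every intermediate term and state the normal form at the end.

Answer: normal form = T  (in 6 steps)

Reduction:
  start: ¬((F ∨ x0) ∧ F)
  step 1: ¬(F ∨ x0) ∨ ¬F
  step 2: (¬F ∧ ¬x0) ∨ ¬F
  step 3: (T ∧ ¬x0) ∨ ¬F
  step 4: ¬x0 ∨ ¬F
  step 5: ¬x0 ∨ T
  step 6: T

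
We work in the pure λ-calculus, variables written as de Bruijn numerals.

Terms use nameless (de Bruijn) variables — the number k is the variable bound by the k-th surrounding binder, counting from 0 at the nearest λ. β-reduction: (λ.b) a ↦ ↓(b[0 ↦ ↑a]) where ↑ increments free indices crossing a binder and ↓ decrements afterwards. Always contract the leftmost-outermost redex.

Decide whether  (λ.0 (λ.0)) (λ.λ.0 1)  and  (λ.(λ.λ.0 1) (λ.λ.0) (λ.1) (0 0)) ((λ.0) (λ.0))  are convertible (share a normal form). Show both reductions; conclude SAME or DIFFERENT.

Term A:
  start: (λ.0 (λ.0)) (λ.λ.0 1)
  step 1: (λ.λ.0 1) (λ.0)
  step 2: λ.0 (λ.0)

Term B:
  start: (λ.(λ.λ.0 1) (λ.λ.0) (λ.1) (0 0)) ((λ.0) (λ.0))
  step 1: (λ.λ.0 1) (λ.λ.0) (λ.(λ.0) (λ.0)) ((λ.0) (λ.0) ((λ.0) (λ.0)))
  step 2: (λ.0 (λ.λ.0)) (λ.(λ.0) (λ.0)) ((λ.0) (λ.0) ((λ.0) (λ.0)))
  step 3: (λ.(λ.0) (λ.0)) (λ.λ.0) ((λ.0) (λ.0) ((λ.0) (λ.0)))
  step 4: (λ.0) (λ.0) ((λ.0) (λ.0) ((λ.0) (λ.0)))
  step 5: (λ.0) ((λ.0) (λ.0) ((λ.0) (λ.0)))
  step 6: (λ.0) (λ.0) ((λ.0) (λ.0))
  step 7: (λ.0) ((λ.0) (λ.0))
  step 8: (λ.0) (λ.0)
  step 9: λ.0

Answer: DIFFERENT — A ⇓ λ.0 (λ.0), B ⇓ λ.0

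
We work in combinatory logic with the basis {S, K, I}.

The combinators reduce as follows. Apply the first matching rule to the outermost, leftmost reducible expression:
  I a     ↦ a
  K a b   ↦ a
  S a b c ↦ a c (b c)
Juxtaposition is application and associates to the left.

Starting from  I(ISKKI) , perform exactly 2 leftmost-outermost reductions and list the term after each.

Answer: after 2 steps: SKKI

Reduction:
  start: I(ISKKI)
  [1] ISKKI
  [2] SKKI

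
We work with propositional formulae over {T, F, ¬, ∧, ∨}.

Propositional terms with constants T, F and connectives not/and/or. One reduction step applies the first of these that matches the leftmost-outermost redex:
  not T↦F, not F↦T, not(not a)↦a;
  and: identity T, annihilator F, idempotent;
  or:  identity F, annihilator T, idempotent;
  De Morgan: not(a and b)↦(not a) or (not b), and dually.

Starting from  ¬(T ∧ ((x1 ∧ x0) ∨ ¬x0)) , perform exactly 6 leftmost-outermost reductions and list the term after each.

  start: ¬(T ∧ ((x1 ∧ x0) ∨ ¬x0))
  step 1: ¬T ∨ ¬((x1 ∧ x0) ∨ ¬x0)
  step 2: F ∨ ¬((x1 ∧ x0) ∨ ¬x0)
  step 3: ¬((x1 ∧ x0) ∨ ¬x0)
  step 4: ¬(x1 ∧ x0) ∧ ¬¬x0
  step 5: (¬x1 ∨ ¬x0) ∧ ¬¬x0
  step 6: (¬x1 ∨ ¬x0) ∧ x0

Answer: after 6 steps: (¬x1 ∨ ¬x0) ∧ x0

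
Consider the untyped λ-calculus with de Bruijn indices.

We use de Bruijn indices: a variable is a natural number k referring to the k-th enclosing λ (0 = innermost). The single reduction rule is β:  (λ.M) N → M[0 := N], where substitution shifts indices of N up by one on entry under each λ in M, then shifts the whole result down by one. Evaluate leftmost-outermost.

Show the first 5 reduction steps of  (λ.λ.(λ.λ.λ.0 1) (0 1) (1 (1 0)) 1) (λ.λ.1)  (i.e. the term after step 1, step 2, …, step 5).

  start: (λ.λ.(λ.λ.λ.0 1) (0 1) (1 (1 0)) 1) (λ.λ.1)
  [1] λ.(λ.λ.λ.0 1) (0 (λ.λ.1)) ((λ.λ.1) ((λ.λ.1) 0)) (λ.λ.1)
  [2] λ.(λ.λ.0 1) ((λ.λ.1) ((λ.λ.1) 0)) (λ.λ.1)
  [3] λ.(λ.0 ((λ.λ.1) ((λ.λ.1) 1))) (λ.λ.1)
  [4] λ.(λ.λ.1) ((λ.λ.1) ((λ.λ.1) 0))
  [5] λ.λ.(λ.λ.1) ((λ.λ.1) 1)

Answer: after 5 steps: λ.λ.(λ.λ.1) ((λ.λ.1) 1)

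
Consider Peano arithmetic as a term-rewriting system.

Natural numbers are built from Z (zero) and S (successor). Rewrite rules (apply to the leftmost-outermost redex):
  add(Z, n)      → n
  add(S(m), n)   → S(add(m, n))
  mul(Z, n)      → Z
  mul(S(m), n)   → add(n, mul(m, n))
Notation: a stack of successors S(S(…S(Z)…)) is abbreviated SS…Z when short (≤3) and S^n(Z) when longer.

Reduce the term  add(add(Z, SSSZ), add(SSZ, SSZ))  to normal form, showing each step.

  start: add(add(Z, SSSZ), add(SSZ, SSZ))
  [1] add(SSSZ, add(SSZ, SSZ))
  [2] S(add(SSZ, add(SSZ, SSZ)))
  [3] S(S(add(SZ, add(SSZ, SSZ))))
  [4] S(S(S(add(Z, add(SSZ, SSZ)))))
  [5] S(S(S(add(SSZ, SSZ))))
  [6] S(S(S(S(add(SZ, SSZ)))))
  [7] S(S(S(S(S(add(Z, SSZ))))))
  [8] S^7(Z)

Answer: normal form = S^7(Z)  (in 8 steps)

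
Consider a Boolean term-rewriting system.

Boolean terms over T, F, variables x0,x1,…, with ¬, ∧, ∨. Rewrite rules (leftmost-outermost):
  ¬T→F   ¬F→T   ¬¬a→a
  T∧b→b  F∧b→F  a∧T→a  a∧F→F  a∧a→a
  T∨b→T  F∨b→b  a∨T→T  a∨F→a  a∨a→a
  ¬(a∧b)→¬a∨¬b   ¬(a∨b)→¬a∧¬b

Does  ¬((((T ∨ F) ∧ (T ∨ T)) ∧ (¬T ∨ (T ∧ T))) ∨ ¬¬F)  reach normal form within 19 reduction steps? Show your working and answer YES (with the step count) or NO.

Answer: YES — reaches normal form F in 18 ≤ 19 steps

Working:
  start: ¬((((T ∨ F) ∧ (T ∨ T)) ∧ (¬T ∨ (T ∧ T))) ∨ ¬¬F)
  →1  ¬(((T ∨ F) ∧ (T ∨ T)) ∧ (¬T ∨ (T ∧ T))) ∧ ¬¬¬F
  →2  (¬((T ∨ F) ∧ (T ∨ T)) ∨ ¬(¬T ∨ (T ∧ T))) ∧ ¬¬¬F
  →3  ((¬(T ∨ F) ∨ ¬(T ∨ T)) ∨ ¬(¬T ∨ (T ∧ T))) ∧ ¬¬¬F
  →4  (((¬T ∧ ¬F) ∨ ¬(T ∨ T)) ∨ ¬(¬T ∨ (T ∧ T))) ∧ ¬¬¬F
  →5  (((F ∧ ¬F) ∨ ¬(T ∨ T)) ∨ ¬(¬T ∨ (T ∧ T))) ∧ ¬¬¬F
  →6  ((F ∨ ¬(T ∨ T)) ∨ ¬(¬T ∨ (T ∧ T))) ∧ ¬¬¬F
  →7  (¬(T ∨ T) ∨ ¬(¬T ∨ (T ∧ T))) ∧ ¬¬¬F
  →8  ((¬T ∧ ¬T) ∨ ¬(¬T ∨ (T ∧ T))) ∧ ¬¬¬F
  →9  (¬T ∨ ¬(¬T ∨ (T ∧ T))) ∧ ¬¬¬F
  →10  (F ∨ ¬(¬T ∨ (T ∧ T))) ∧ ¬¬¬F
  →11  ¬(¬T ∨ (T ∧ T)) ∧ ¬¬¬F
  →12  (¬¬T ∧ ¬(T ∧ T)) ∧ ¬¬¬F
  →13  (T ∧ ¬(T ∧ T)) ∧ ¬¬¬F
  →14  ¬(T ∧ T) ∧ ¬¬¬F
  →15  (¬T ∨ ¬T) ∧ ¬¬¬F
  →16  ¬T ∧ ¬¬¬F
  →17  F ∧ ¬¬¬F
  →18  F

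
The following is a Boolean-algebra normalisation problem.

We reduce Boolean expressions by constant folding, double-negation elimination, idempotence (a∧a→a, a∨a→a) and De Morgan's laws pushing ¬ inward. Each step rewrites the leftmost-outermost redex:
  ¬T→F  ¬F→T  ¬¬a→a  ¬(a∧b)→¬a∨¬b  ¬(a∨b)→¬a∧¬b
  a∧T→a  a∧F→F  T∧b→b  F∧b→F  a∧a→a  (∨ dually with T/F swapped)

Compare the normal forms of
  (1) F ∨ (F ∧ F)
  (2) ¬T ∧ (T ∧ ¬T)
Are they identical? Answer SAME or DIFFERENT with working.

Term A:
  start: F ∨ (F ∧ F)
  →1  F ∧ F
  →2  F

Term B:
  start: ¬T ∧ (T ∧ ¬T)
  →1  F ∧ (T ∧ ¬T)
  →2  F

Answer: SAME — A ⇓ F, B ⇓ F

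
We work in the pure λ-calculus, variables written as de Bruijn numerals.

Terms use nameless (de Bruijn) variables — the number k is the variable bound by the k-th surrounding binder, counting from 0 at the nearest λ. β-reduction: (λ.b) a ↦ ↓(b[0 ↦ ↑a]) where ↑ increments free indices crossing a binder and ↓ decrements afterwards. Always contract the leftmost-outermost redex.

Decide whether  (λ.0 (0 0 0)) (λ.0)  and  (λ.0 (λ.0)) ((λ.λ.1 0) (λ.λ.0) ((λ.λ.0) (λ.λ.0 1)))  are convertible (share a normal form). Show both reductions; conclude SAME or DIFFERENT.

Term A:
  start: (λ.0 (0 0 0)) (λ.0)
  [1] (λ.0) ((λ.0) (λ.0) (λ.0))
  [2] (λ.0) (λ.0) (λ.0)
  [3] (λ.0) (λ.0)
  [4] λ.0

Term B:
  start: (λ.0 (λ.0)) ((λ.λ.1 0) (λ.λ.0) ((λ.λ.0) (λ.λ.0 1)))
  [1] (λ.λ.1 0) (λ.λ.0) ((λ.λ.0) (λ.λ.0 1)) (λ.0)
  [2] (λ.(λ.λ.0) 0) ((λ.λ.0) (λ.λ.0 1)) (λ.0)
  [3] (λ.λ.0) ((λ.λ.0) (λ.λ.0 1)) (λ.0)
  [4] (λ.0) (λ.0)
  [5] λ.0

Answer: SAME — A ⇓ λ.0, B ⇓ λ.0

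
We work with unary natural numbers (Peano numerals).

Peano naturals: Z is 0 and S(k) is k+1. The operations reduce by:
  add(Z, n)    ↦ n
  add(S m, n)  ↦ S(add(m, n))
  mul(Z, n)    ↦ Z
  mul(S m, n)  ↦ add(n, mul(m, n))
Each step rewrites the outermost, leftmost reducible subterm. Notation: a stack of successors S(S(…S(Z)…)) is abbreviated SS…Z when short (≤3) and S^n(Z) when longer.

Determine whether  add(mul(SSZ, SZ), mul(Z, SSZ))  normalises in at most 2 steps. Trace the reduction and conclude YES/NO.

Answer: NO — after 2 steps the term is add(S(add(Z, mul(SZ, SZ))), mul(Z, SSZ)), not yet normal

Working:
  start: add(mul(SSZ, SZ), mul(Z, SSZ))
  [1] add(add(SZ, mul(SZ, SZ)), mul(Z, SSZ))
  [2] add(S(add(Z, mul(SZ, SZ))), mul(Z, SSZ))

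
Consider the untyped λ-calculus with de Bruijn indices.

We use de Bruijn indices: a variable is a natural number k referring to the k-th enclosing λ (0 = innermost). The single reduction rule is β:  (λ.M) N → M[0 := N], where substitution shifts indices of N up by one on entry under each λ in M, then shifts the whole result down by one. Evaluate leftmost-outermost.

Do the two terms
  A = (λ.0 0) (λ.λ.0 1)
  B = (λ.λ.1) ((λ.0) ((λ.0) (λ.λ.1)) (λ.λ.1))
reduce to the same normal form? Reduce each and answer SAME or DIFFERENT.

Answer: DIFFERENT — A ⇓ λ.0 (λ.λ.0 1), B ⇓ λ.λ.λ.λ.1

Derivation:
Term A:
  start: (λ.0 0) (λ.λ.0 1)
  step 1: (λ.λ.0 1) (λ.λ.0 1)
  step 2: λ.0 (λ.λ.0 1)

Term B:
  start: (λ.λ.1) ((λ.0) ((λ.0) (λ.λ.1)) (λ.λ.1))
  step 1: λ.(λ.0) ((λ.0) (λ.λ.1)) (λ.λ.1)
  step 2: λ.(λ.0) (λ.λ.1) (λ.λ.1)
  step 3: λ.(λ.λ.1) (λ.λ.1)
  step 4: λ.λ.λ.λ.1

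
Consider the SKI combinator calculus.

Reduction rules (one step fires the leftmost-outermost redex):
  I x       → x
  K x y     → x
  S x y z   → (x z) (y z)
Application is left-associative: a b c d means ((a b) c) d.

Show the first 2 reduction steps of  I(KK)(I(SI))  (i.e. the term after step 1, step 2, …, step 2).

Answer: after 2 steps: K

Reduction:
  start: I(KK)(I(SI))
  →1  KK(I(SI))
  →2  K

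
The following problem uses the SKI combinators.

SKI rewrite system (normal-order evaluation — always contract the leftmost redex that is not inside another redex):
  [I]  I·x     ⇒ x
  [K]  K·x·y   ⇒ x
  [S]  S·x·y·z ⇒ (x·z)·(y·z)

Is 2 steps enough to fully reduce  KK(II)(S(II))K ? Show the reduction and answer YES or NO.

Answer: NO — after 2 steps the term is S(II), not yet normal

Working:
  start: KK(II)(S(II))K
  step 1: K(S(II))K
  step 2: S(II)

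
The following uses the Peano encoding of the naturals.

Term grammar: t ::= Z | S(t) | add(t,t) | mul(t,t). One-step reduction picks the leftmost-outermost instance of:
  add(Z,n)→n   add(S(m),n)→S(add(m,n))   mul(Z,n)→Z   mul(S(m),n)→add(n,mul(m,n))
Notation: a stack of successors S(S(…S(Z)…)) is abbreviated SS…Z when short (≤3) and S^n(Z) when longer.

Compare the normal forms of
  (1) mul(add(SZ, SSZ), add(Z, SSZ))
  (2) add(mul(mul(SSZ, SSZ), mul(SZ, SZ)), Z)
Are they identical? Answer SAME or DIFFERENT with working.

Term A:
  start: mul(add(SZ, SSZ), add(Z, SSZ))
  →1  mul(S(add(Z, SSZ)), add(Z, SSZ))
  →2  add(add(Z, SSZ), mul(add(Z, SSZ), add(Z, SSZ)))
  →3  add(SSZ, mul(add(Z, SSZ), add(Z, SSZ)))
  →4  S(add(SZ, mul(add(Z, SSZ), add(Z, SSZ))))
  →5  S(S(add(Z, mul(add(Z, SSZ), add(Z, SSZ)))))
  →6  S(S(mul(add(Z, SSZ), add(Z, SSZ))))
  →7  S(S(mul(SSZ, add(Z, SSZ))))
  →8  S(S(add(add(Z, SSZ), mul(SZ, add(Z, SSZ)))))
  →9  S(S(add(SSZ, mul(SZ, add(Z, SSZ)))))
  →10  S(S(S(add(SZ, mul(SZ, add(Z, SSZ))))))
  →11  S(S(S(S(add(Z, mul(SZ, add(Z, SSZ)))))))
  →12  S(S(S(S(mul(SZ, add(Z, SSZ))))))
  →13  S(S(S(S(add(add(Z, SSZ), mul(Z, add(Z, SSZ)))))))
  →14  S(S(S(S(add(SSZ, mul(Z, add(Z, SSZ)))))))
  →15  S(S(S(S(S(add(SZ, mul(Z, add(Z, SSZ))))))))
  →16  S(S(S(S(S(S(add(Z, mul(Z, add(Z, SSZ)))))))))
  →17  S(S(S(S(S(S(mul(Z, add(Z, SSZ))))))))
  →18  S^6(Z)

Term B:
  start: add(mul(mul(SSZ, SSZ), mul(SZ, SZ)), Z)
  →1  add(mul(add(SSZ, mul(SZ, SSZ)), mul(SZ, SZ)), Z)
  →2  add(mul(S(add(SZ, mul(SZ, SSZ))), mul(SZ, SZ)), Z)
  →3  add(add(mul(SZ, SZ), mul(add(SZ, mul(SZ, SSZ)), mul(SZ, SZ))), Z)
  →4  add(add(add(SZ, mul(Z, SZ)), mul(add(SZ, mul(SZ, SSZ)), mul(SZ, SZ))), Z)
  →5  add(add(S(add(Z, mul(Z, SZ))), mul(add(SZ, mul(SZ, SSZ)), mul(SZ, SZ))), Z)
  →6  add(S(add(add(Z, mul(Z, SZ)), mul(add(SZ, mul(SZ, SSZ)), mul(SZ, SZ)))), Z)
  →7  S(add(add(add(Z, mul(Z, SZ)), mul(add(SZ, mul(SZ, SSZ)), mul(SZ, SZ))), Z))
  →8  S(add(add(mul(Z, SZ), mul(add(SZ, mul(SZ, SSZ)), mul(SZ, SZ))), Z))
  →9  S(add(add(Z, mul(add(SZ, mul(SZ, SSZ)), mul(SZ, SZ))), Z))
  →10  S(add(mul(add(SZ, mul(SZ, SSZ)), mul(SZ, SZ)), Z))
  →11  S(add(mul(S(add(Z, mul(SZ, SSZ))), mul(SZ, SZ)), Z))
  →12  S(add(add(mul(SZ, SZ), mul(add(Z, mul(SZ, SSZ)), mul(SZ, SZ))), Z))
  →13  S(add(add(add(SZ, mul(Z, SZ)), mul(add(Z, mul(SZ, SSZ)), mul(SZ, SZ))), Z))
  →14  S(add(add(S(add(Z, mul(Z, SZ))), mul(add(Z, mul(SZ, SSZ)), mul(SZ, SZ))), Z))
  →15  S(add(S(add(add(Z, mul(Z, SZ)), mul(add(Z, mul(SZ, SSZ)), mul(SZ, SZ)))), Z))
  →16  S(S(add(add(add(Z, mul(Z, SZ)), mul(add(Z, mul(SZ, SSZ)), mul(SZ, SZ))), Z)))
  →17  S(S(add(add(mul(Z, SZ), mul(add(Z, mul(SZ, SSZ)), mul(SZ, SZ))), Z)))
  →18  S(S(add(add(Z, mul(add(Z, mul(SZ, SSZ)), mul(SZ, SZ))), Z)))
  →19  S(S(add(mul(add(Z, mul(SZ, SSZ)), mul(SZ, SZ)), Z)))
  →20  S(S(add(mul(mul(SZ, SSZ), mul(SZ, SZ)), Z)))
  →21  S(S(add(mul(add(SSZ, mul(Z, SSZ)), mul(SZ, SZ)), Z)))
  →22  S(S(add(mul(S(add(SZ, mul(Z, SSZ))), mul(SZ, SZ)), Z)))
  →23  S(S(add(add(mul(SZ, SZ), mul(add(SZ, mul(Z, SSZ)), mul(SZ, SZ))), Z)))
  →24  S(S(add(add(add(SZ, mul(Z, SZ)), mul(add(SZ, mul(Z, SSZ)), mul(SZ, SZ))), Z)))
  →25  S(S(add(add(S(add(Z, mul(Z, SZ))), mul(add(SZ, mul(Z, SSZ)), mul(SZ, SZ))), Z)))
  →26  S(S(add(S(add(add(Z, mul(Z, SZ)), mul(add(SZ, mul(Z, SSZ)), mul(SZ, SZ)))), Z)))
  →27  S(S(S(add(add(add(Z, mul(Z, SZ)), mul(add(SZ, mul(Z, SSZ)), mul(SZ, SZ))), Z))))
  →28  S(S(S(add(add(mul(Z, SZ), mul(add(SZ, mul(Z, SSZ)), mul(SZ, SZ))), Z))))
  →29  S(S(S(add(add(Z, mul(add(SZ, mul(Z, SSZ)), mul(SZ, SZ))), Z))))
  →30  S(S(S(add(mul(add(SZ, mul(Z, SSZ)), mul(SZ, SZ)), Z))))
  →31  S(S(S(add(mul(S(add(Z, mul(Z, SSZ))), mul(SZ, SZ)), Z))))
  →32  S(S(S(add(add(mul(SZ, SZ), mul(add(Z, mul(Z, SSZ)), mul(SZ, SZ))), Z))))
  →33  S(S(S(add(add(add(SZ, mul(Z, SZ)), mul(add(Z, mul(Z, SSZ)), mul(SZ, SZ))), Z))))
  →34  S(S(S(add(add(S(add(Z, mul(Z, SZ))), mul(add(Z, mul(Z, SSZ)), mul(SZ, SZ))), Z))))
  →35  S(S(S(add(S(add(add(Z, mul(Z, SZ)), mul(add(Z, mul(Z, SSZ)), mul(SZ, SZ)))), Z))))
  →36  S(S(S(S(add(add(add(Z, mul(Z, SZ)), mul(add(Z, mul(Z, SSZ)), mul(SZ, SZ))), Z)))))
  →37  S(S(S(S(add(add(mul(Z, SZ), mul(add(Z, mul(Z, SSZ)), mul(SZ, SZ))), Z)))))
  →38  S(S(S(S(add(add(Z, mul(add(Z, mul(Z, SSZ)), mul(SZ, SZ))), Z)))))
  →39  S(S(S(S(add(mul(add(Z, mul(Z, SSZ)), mul(SZ, SZ)), Z)))))
  →40  S(S(S(S(add(mul(mul(Z, SSZ), mul(SZ, SZ)), Z)))))
  →41  S(S(S(S(add(mul(Z, mul(SZ, SZ)), Z)))))
  →42  S(S(S(S(add(Z, Z)))))
  →43  S^4(Z)

Answer: DIFFERENT — A ⇓ S^6(Z), B ⇓ S^4(Z)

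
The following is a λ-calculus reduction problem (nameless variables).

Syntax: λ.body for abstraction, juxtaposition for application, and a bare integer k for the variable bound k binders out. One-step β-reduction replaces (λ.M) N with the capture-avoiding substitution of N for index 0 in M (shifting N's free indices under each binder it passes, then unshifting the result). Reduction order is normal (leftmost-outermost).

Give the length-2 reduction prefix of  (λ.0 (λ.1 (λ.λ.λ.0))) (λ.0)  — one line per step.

  start: (λ.0 (λ.1 (λ.λ.λ.0))) (λ.0)
  [1] (λ.0) (λ.(λ.0) (λ.λ.λ.0))
  [2] λ.(λ.0) (λ.λ.λ.0)

Answer: after 2 steps: λ.(λ.0) (λ.λ.λ.0)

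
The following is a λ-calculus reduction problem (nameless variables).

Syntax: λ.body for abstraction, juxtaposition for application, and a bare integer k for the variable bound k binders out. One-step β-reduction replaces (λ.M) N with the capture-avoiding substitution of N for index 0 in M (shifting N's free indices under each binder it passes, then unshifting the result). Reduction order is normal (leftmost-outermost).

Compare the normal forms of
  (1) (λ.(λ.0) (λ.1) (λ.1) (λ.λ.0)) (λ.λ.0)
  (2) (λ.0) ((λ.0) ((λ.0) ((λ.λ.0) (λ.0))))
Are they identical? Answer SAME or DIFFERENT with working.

Term A:
  start: (λ.(λ.0) (λ.1) (λ.1) (λ.λ.0)) (λ.λ.0)
  →1  (λ.0) (λ.λ.λ.0) (λ.λ.λ.0) (λ.λ.0)
  →2  (λ.λ.λ.0) (λ.λ.λ.0) (λ.λ.0)
  →3  (λ.λ.0) (λ.λ.0)
  →4  λ.0

Term B:
  start: (λ.0) ((λ.0) ((λ.0) ((λ.λ.0) (λ.0))))
  →1  (λ.0) ((λ.0) ((λ.λ.0) (λ.0)))
  →2  (λ.0) ((λ.λ.0) (λ.0))
  →3  (λ.λ.0) (λ.0)
  →4  λ.0

Answer: SAME — A ⇓ λ.0, B ⇓ λ.0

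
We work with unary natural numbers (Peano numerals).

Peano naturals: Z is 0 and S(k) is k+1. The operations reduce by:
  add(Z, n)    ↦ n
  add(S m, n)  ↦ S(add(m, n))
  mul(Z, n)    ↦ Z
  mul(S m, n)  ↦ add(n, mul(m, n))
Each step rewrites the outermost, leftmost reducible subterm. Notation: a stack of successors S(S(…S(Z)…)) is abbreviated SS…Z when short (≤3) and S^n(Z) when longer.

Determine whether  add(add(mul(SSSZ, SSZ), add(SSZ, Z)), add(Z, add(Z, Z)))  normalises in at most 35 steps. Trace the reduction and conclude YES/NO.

Answer: YES — reaches normal form S^8(Z) in 34 ≤ 35 steps

Derivation:
  start: add(add(mul(SSSZ, SSZ), add(SSZ, Z)), add(Z, add(Z, Z)))
  [1] add(add(add(SSZ, mul(SSZ, SSZ)), add(SSZ, Z)), add(Z, add(Z, Z)))
  [2] add(add(S(add(SZ, mul(SSZ, SSZ))), add(SSZ, Z)), add(Z, add(Z, Z)))
  [3] add(S(add(add(SZ, mul(SSZ, SSZ)), add(SSZ, Z))), add(Z, add(Z, Z)))
  [4] S(add(add(add(SZ, mul(SSZ, SSZ)), add(SSZ, Z)), add(Z, add(Z, Z))))
  [5] S(add(add(S(add(Z, mul(SSZ, SSZ))), add(SSZ, Z)), add(Z, add(Z, Z))))
  [6] S(add(S(add(add(Z, mul(SSZ, SSZ)), add(SSZ, Z))), add(Z, add(Z, Z))))
  [7] S(S(add(add(add(Z, mul(SSZ, SSZ)), add(SSZ, Z)), add(Z, add(Z, Z)))))
  [8] S(S(add(add(mul(SSZ, SSZ), add(SSZ, Z)), add(Z, add(Z, Z)))))
  [9] S(S(add(add(add(SSZ, mul(SZ, SSZ)), add(SSZ, Z)), add(Z, add(Z, Z)))))
  [10] S(S(add(add(S(add(SZ, mul(SZ, SSZ))), add(SSZ, Z)), add(Z, add(Z, Z)))))
  [11] S(S(add(S(add(add(SZ, mul(SZ, SSZ)), add(SSZ, Z))), add(Z, add(Z, Z)))))
  [12] S(S(S(add(add(add(SZ, mul(SZ, SSZ)), add(SSZ, Z)), add(Z, add(Z, Z))))))
  [13] S(S(S(add(add(S(add(Z, mul(SZ, SSZ))), add(SSZ, Z)), add(Z, add(Z, Z))))))
  [14] S(S(S(add(S(add(add(Z, mul(SZ, SSZ)), add(SSZ, Z))), add(Z, add(Z, Z))))))
  [15] S(S(S(S(add(add(add(Z, mul(SZ, SSZ)), add(SSZ, Z)), add(Z, add(Z, Z)))))))
  [16] S(S(S(S(add(add(mul(SZ, SSZ), add(SSZ, Z)), add(Z, add(Z, Z)))))))
  [17] S(S(S(S(add(add(add(SSZ, mul(Z, SSZ)), add(SSZ, Z)), add(Z, add(Z, Z)))))))
  [18] S(S(S(S(add(add(S(add(SZ, mul(Z, SSZ))), add(SSZ, Z)), add(Z, add(Z, Z)))))))
  [19] S(S(S(S(add(S(add(add(SZ, mul(Z, SSZ)), add(SSZ, Z))), add(Z, add(Z, Z)))))))
  [20] S(S(S(S(S(add(add(add(SZ, mul(Z, SSZ)), add(SSZ, Z)), add(Z, add(Z, Z))))))))
  [21] S(S(S(S(S(add(add(S(add(Z, mul(Z, SSZ))), add(SSZ, Z)), add(Z, add(Z, Z))))))))
  [22] S(S(S(S(S(add(S(add(add(Z, mul(Z, SSZ)), add(SSZ, Z))), add(Z, add(Z, Z))))))))
  [23] S(S(S(S(S(S(add(add(add(Z, mul(Z, SSZ)), add(SSZ, Z)), add(Z, add(Z, Z)))))))))
  [24] S(S(S(S(S(S(add(add(mul(Z, SSZ), add(SSZ, Z)), add(Z, add(Z, Z)))))))))
  [25] S(S(S(S(S(S(add(add(Z, add(SSZ, Z)), add(Z, add(Z, Z)))))))))
  [26] S(S(S(S(S(S(add(add(SSZ, Z), add(Z, add(Z, Z)))))))))
  [27] S(S(S(S(S(S(add(S(add(SZ, Z)), add(Z, add(Z, Z)))))))))
  [28] S(S(S(S(S(S(S(add(add(SZ, Z), add(Z, add(Z, Z))))))))))
  [29] S(S(S(S(S(S(S(add(S(add(Z, Z)), add(Z, add(Z, Z))))))))))
  [30] S(S(S(S(S(S(S(S(add(add(Z, Z), add(Z, add(Z, Z)))))))))))
  [31] S(S(S(S(S(S(S(S(add(Z, add(Z, add(Z, Z)))))))))))
  [32] S(S(S(S(S(S(S(S(add(Z, add(Z, Z))))))))))
  [33] S(S(S(S(S(S(S(S(add(Z, Z)))))))))
  [34] S^8(Z)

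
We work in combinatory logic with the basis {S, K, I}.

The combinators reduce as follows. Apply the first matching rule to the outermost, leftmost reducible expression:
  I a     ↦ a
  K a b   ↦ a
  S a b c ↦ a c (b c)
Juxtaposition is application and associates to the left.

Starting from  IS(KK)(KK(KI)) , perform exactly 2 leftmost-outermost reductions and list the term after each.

Answer: after 2 steps: S(KK)K

Reduction:
  start: IS(KK)(KK(KI))
  →1  S(KK)(KK(KI))
  →2  S(KK)K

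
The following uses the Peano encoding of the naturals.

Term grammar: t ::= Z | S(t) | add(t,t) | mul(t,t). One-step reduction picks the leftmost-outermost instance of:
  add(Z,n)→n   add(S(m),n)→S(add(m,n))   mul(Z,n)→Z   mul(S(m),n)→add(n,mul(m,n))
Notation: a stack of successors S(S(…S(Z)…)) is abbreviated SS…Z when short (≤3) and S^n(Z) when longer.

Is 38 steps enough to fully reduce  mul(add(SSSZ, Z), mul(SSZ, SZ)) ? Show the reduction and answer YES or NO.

  start: mul(add(SSSZ, Z), mul(SSZ, SZ))
  [1] mul(S(add(SSZ, Z)), mul(SSZ, SZ))
  [2] add(mul(SSZ, SZ), mul(add(SSZ, Z), mul(SSZ, SZ)))
  [3] add(add(SZ, mul(SZ, SZ)), mul(add(SSZ, Z), mul(SSZ, SZ)))
  [4] add(S(add(Z, mul(SZ, SZ))), mul(add(SSZ, Z), mul(SSZ, SZ)))
  [5] S(add(add(Z, mul(SZ, SZ)), mul(add(SSZ, Z), mul(SSZ, SZ))))
  [6] S(add(mul(SZ, SZ), mul(add(SSZ, Z), mul(SSZ, SZ))))
  [7] S(add(add(SZ, mul(Z, SZ)), mul(add(SSZ, Z), mul(SSZ, SZ))))
  [8] S(add(S(add(Z, mul(Z, SZ))), mul(add(SSZ, Z), mul(SSZ, SZ))))
  [9] S(S(add(add(Z, mul(Z, SZ)), mul(add(SSZ, Z), mul(SSZ, SZ)))))
  [10] S(S(add(mul(Z, SZ), mul(add(SSZ, Z), mul(SSZ, SZ)))))
  [11] S(S(add(Z, mul(add(SSZ, Z), mul(SSZ, SZ)))))
  [12] S(S(mul(add(SSZ, Z), mul(SSZ, SZ))))
  [13] S(S(mul(S(add(SZ, Z)), mul(SSZ, SZ))))
  [14] S(S(add(mul(SSZ, SZ), mul(add(SZ, Z), mul(SSZ, SZ)))))
  [15] S(S(add(add(SZ, mul(SZ, SZ)), mul(add(SZ, Z), mul(SSZ, SZ)))))
  [16] S(S(add(S(add(Z, mul(SZ, SZ))), mul(add(SZ, Z), mul(SSZ, SZ)))))
  [17] S(S(S(add(add(Z, mul(SZ, SZ)), mul(add(SZ, Z), mul(SSZ, SZ))))))
  [18] S(S(S(add(mul(SZ, SZ), mul(add(SZ, Z), mul(SSZ, SZ))))))
  [19] S(S(S(add(add(SZ, mul(Z, SZ)), mul(add(SZ, Z), mul(SSZ, SZ))))))
  [20] S(S(S(add(S(add(Z, mul(Z, SZ))), mul(add(SZ, Z), mul(SSZ, SZ))))))
  [21] S(S(S(S(add(add(Z, mul(Z, SZ)), mul(add(SZ, Z), mul(SSZ, SZ)))))))
  [22] S(S(S(S(add(mul(Z, SZ), mul(add(SZ, Z), mul(SSZ, SZ)))))))
  [23] S(S(S(S(add(Z, mul(add(SZ, Z), mul(SSZ, SZ)))))))
  [24] S(S(S(S(mul(add(SZ, Z), mul(SSZ, SZ))))))
  [25] S(S(S(S(mul(S(add(Z, Z)), mul(SSZ, SZ))))))
  [26] S(S(S(S(add(mul(SSZ, SZ), mul(add(Z, Z), mul(SSZ, SZ)))))))
  [27] S(S(S(S(add(add(SZ, mul(SZ, SZ)), mul(add(Z, Z), mul(SSZ, SZ)))))))
  [28] S(S(S(S(add(S(add(Z, mul(SZ, SZ))), mul(add(Z, Z), mul(SSZ, SZ)))))))
  [29] S(S(S(S(S(add(add(Z, mul(SZ, SZ)), mul(add(Z, Z), mul(SSZ, SZ))))))))
  [30] S(S(S(S(S(add(mul(SZ, SZ), mul(add(Z, Z), mul(SSZ, SZ))))))))
  [31] S(S(S(S(S(add(add(SZ, mul(Z, SZ)), mul(add(Z, Z), mul(SSZ, SZ))))))))
  [32] S(S(S(S(S(add(S(add(Z, mul(Z, SZ))), mul(add(Z, Z), mul(SSZ, SZ))))))))
  [33] S(S(S(S(S(S(add(add(Z, mul(Z, SZ)), mul(add(Z, Z), mul(SSZ, SZ)))))))))
  [34] S(S(S(S(S(S(add(mul(Z, SZ), mul(add(Z, Z), mul(SSZ, SZ)))))))))
  [35] S(S(S(S(S(S(add(Z, mul(add(Z, Z), mul(SSZ, SZ)))))))))
  [36] S(S(S(S(S(S(mul(add(Z, Z), mul(SSZ, SZ))))))))
  [37] S(S(S(S(S(S(mul(Z, mul(SSZ, SZ))))))))
  [38] S^6(Z)

Answer: YES — reaches normal form S^6(Z) in 38 ≤ 38 steps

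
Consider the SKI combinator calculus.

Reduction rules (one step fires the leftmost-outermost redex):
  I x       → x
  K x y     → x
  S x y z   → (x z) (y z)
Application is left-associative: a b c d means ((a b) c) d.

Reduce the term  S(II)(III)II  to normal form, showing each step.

Answer: normal form = I  (in 8 steps)

Derivation:
  start: S(II)(III)II
  [1] III(IIII)I
  [2] II(IIII)I
  [3] I(IIII)I
  [4] IIIII
  [5] IIII
  [6] III
  [7] II
  [8] I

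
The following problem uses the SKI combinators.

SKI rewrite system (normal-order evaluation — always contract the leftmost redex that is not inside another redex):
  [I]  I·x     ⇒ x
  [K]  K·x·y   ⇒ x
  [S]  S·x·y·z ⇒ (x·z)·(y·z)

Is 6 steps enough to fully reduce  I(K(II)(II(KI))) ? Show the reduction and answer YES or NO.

  start: I(K(II)(II(KI)))
  step 1: K(II)(II(KI))
  step 2: II
  step 3: I

Answer: YES — reaches normal form I in 3 ≤ 6 steps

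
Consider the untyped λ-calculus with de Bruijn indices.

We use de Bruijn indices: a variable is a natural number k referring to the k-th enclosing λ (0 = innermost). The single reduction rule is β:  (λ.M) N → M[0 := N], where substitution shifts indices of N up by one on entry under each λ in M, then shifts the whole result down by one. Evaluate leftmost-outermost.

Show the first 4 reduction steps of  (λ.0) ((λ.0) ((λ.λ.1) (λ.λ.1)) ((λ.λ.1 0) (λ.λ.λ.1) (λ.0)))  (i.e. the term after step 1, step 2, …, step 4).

  start: (λ.0) ((λ.0) ((λ.λ.1) (λ.λ.1)) ((λ.λ.1 0) (λ.λ.λ.1) (λ.0)))
  →1  (λ.0) ((λ.λ.1) (λ.λ.1)) ((λ.λ.1 0) (λ.λ.λ.1) (λ.0))
  →2  (λ.λ.1) (λ.λ.1) ((λ.λ.1 0) (λ.λ.λ.1) (λ.0))
  →3  (λ.λ.λ.1) ((λ.λ.1 0) (λ.λ.λ.1) (λ.0))
  →4  λ.λ.1

Answer: after 4 steps: λ.λ.1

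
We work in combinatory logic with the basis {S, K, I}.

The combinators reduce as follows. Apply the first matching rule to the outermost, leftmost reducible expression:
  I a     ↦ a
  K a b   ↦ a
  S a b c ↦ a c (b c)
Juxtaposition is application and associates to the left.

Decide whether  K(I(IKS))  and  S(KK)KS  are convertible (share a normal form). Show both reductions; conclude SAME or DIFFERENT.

Term A:
  start: K(I(IKS))
  step 1: K(IKS)
  step 2: K(KS)

Term B:
  start: S(KK)KS
  step 1: KKS(KS)
  step 2: K(KS)

Answer: SAME — A ⇓ K(KS), B ⇓ K(KS)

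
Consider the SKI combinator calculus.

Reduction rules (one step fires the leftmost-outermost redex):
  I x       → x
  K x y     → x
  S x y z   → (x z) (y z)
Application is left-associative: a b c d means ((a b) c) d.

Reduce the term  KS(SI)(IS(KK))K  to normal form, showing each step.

  start: KS(SI)(IS(KK))K
  →1  S(IS(KK))K
  →2  S(S(KK))K

Answer: normal form = S(S(KK))K  (in 2 steps)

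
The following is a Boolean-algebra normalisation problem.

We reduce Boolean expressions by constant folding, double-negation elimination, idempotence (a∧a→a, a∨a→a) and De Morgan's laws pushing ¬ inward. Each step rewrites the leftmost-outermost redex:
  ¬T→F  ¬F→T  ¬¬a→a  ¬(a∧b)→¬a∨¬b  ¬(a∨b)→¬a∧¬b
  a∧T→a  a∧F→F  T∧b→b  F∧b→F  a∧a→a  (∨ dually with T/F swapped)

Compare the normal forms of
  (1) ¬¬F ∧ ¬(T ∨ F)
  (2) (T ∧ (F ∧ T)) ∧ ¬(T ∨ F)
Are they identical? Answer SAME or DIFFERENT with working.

Term A:
  start: ¬¬F ∧ ¬(T ∨ F)
  →1  F ∧ ¬(T ∨ F)
  →2  F

Term B:
  start: (T ∧ (F ∧ T)) ∧ ¬(T ∨ F)
  →1  (F ∧ T) ∧ ¬(T ∨ F)
  →2  F ∧ ¬(T ∨ F)
  →3  F

Answer: SAME — A ⇓ F, B ⇓ F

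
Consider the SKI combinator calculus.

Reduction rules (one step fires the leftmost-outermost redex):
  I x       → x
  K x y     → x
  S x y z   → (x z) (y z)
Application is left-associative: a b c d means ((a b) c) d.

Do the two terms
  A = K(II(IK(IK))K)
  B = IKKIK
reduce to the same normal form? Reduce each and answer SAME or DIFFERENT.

Answer: SAME — A ⇓ KK, B ⇓ KK

Reduction:
Term A:
  start: K(II(IK(IK))K)
  step 1: K(I(IK(IK))K)
  step 2: K(IK(IK)K)
  step 3: K(K(IK)K)
  step 4: K(IK)
  step 5: KK

Term B:
  start: IKKIK
  step 1: KKIK
  step 2: KK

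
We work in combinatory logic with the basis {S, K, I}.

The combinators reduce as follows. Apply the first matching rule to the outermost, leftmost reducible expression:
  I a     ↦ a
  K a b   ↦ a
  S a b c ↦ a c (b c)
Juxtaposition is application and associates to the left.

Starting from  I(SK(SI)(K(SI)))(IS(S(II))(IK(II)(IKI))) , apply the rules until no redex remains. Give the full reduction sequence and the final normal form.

Answer: normal form = SI  (in 4 steps)

Reduction:
  start: I(SK(SI)(K(SI)))(IS(S(II))(IK(II)(IKI)))
  [1] SK(SI)(K(SI))(IS(S(II))(IK(II)(IKI)))
  [2] K(K(SI))(SI(K(SI)))(IS(S(II))(IK(II)(IKI)))
  [3] K(SI)(IS(S(II))(IK(II)(IKI)))
  [4] SI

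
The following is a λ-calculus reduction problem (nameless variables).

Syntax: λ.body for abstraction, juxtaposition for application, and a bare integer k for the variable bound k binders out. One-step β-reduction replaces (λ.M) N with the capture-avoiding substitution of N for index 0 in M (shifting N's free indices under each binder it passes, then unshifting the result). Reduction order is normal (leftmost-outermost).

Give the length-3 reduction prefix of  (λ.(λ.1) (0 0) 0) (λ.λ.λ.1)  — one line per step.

Answer: after 3 steps: λ.λ.1

Working:
  start: (λ.(λ.1) (0 0) 0) (λ.λ.λ.1)
  [1] (λ.λ.λ.λ.1) ((λ.λ.λ.1) (λ.λ.λ.1)) (λ.λ.λ.1)
  [2] (λ.λ.λ.1) (λ.λ.λ.1)
  [3] λ.λ.1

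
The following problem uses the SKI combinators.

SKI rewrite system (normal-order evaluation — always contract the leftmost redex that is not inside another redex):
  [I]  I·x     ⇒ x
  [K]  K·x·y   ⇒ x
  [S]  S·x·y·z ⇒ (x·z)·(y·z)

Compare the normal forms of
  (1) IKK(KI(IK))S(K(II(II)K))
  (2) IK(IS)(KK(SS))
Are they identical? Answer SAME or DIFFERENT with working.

Answer: SAME — A ⇓ S, B ⇓ S

Derivation:
Term A:
  start: IKK(KI(IK))S(K(II(II)K))
  →1  KK(KI(IK))S(K(II(II)K))
  →2  KS(K(II(II)K))
  →3  S

Term B:
  start: IK(IS)(KK(SS))
  →1  K(IS)(KK(SS))
  →2  IS
  →3  S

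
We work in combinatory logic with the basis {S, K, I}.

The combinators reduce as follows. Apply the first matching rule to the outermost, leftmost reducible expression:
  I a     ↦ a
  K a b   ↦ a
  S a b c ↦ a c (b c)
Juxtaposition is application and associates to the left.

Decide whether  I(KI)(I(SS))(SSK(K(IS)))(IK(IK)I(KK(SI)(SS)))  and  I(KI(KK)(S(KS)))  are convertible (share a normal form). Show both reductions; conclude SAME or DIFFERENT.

Term A:
  start: I(KI)(I(SS))(SSK(K(IS)))(IK(IK)I(KK(SI)(SS)))
  [1] KI(I(SS))(SSK(K(IS)))(IK(IK)I(KK(SI)(SS)))
  [2] I(SSK(K(IS)))(IK(IK)I(KK(SI)(SS)))
  [3] SSK(K(IS))(IK(IK)I(KK(SI)(SS)))
  [4] S(K(IS))(K(K(IS)))(IK(IK)I(KK(SI)(SS)))
  [5] K(IS)(IK(IK)I(KK(SI)(SS)))(K(K(IS))(IK(IK)I(KK(SI)(SS))))
  [6] IS(K(K(IS))(IK(IK)I(KK(SI)(SS))))
  [7] S(K(K(IS))(IK(IK)I(KK(SI)(SS))))
  [8] S(K(IS))
  [9] S(KS)

Term B:
  start: I(KI(KK)(S(KS)))
  [1] KI(KK)(S(KS))
  [2] I(S(KS))
  [3] S(KS)

Answer: SAME — A ⇓ S(KS), B ⇓ S(KS)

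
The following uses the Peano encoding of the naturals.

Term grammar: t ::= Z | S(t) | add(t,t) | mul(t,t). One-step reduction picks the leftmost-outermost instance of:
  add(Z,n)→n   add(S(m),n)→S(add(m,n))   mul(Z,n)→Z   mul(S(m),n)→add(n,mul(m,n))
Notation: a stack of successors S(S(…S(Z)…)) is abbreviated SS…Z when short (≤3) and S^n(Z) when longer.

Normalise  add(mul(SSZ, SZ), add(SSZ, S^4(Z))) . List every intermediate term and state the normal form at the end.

Answer: normal form = S^8(Z)  (in 13 steps)

Reduction:
  start: add(mul(SSZ, SZ), add(SSZ, S^4(Z)))
  step 1: add(add(SZ, mul(SZ, SZ)), add(SSZ, S^4(Z)))
  step 2: add(S(add(Z, mul(SZ, SZ))), add(SSZ, S^4(Z)))
  step 3: S(add(add(Z, mul(SZ, SZ)), add(SSZ, S^4(Z))))
  step 4: S(add(mul(SZ, SZ), add(SSZ, S^4(Z))))
  step 5: S(add(add(SZ, mul(Z, SZ)), add(SSZ, S^4(Z))))
  step 6: S(add(S(add(Z, mul(Z, SZ))), add(SSZ, S^4(Z))))
  step 7: S(S(add(add(Z, mul(Z, SZ)), add(SSZ, S^4(Z)))))
  step 8: S(S(add(mul(Z, SZ), add(SSZ, S^4(Z)))))
  step 9: S(S(add(Z, add(SSZ, S^4(Z)))))
  step 10: S(S(add(SSZ, S^4(Z))))
  step 11: S(S(S(add(SZ, S^4(Z)))))
  step 12: S(S(S(S(add(Z, S^4(Z))))))
  step 13: S^8(Z)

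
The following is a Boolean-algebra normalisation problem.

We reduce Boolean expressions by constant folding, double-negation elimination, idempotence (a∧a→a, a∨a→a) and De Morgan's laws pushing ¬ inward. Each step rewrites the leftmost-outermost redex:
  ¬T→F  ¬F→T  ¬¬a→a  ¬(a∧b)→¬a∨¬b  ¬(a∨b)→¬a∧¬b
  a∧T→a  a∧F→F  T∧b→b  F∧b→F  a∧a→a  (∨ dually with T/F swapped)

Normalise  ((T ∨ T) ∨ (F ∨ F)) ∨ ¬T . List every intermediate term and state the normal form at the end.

Answer: normal form = T  (in 3 steps)

Derivation:
  start: ((T ∨ T) ∨ (F ∨ F)) ∨ ¬T
  [1] (T ∨ (F ∨ F)) ∨ ¬T
  [2] T ∨ ¬T
  [3] T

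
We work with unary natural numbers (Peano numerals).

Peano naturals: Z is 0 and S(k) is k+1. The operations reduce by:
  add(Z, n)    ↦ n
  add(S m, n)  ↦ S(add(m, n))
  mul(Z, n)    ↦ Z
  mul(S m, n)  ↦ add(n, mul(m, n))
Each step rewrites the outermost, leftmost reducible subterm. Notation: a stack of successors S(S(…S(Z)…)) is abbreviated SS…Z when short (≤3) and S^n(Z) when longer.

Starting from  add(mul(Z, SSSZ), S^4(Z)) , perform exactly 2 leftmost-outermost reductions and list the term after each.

  start: add(mul(Z, SSSZ), S^4(Z))
  [1] add(Z, S^4(Z))
  [2] S^4(Z)

Answer: after 2 steps: S^4(Z)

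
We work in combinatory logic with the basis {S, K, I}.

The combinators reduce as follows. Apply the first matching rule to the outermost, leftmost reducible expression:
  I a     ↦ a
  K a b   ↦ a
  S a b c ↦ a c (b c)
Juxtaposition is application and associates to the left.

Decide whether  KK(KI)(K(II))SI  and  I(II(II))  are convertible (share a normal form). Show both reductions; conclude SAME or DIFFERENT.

Term A:
  start: KK(KI)(K(II))SI
  step 1: K(K(II))SI
  step 2: K(II)I
  step 3: II
  step 4: I

Term B:
  start: I(II(II))
  step 1: II(II)
  step 2: I(II)
  step 3: II
  step 4: I

Answer: SAME — A ⇓ I, B ⇓ I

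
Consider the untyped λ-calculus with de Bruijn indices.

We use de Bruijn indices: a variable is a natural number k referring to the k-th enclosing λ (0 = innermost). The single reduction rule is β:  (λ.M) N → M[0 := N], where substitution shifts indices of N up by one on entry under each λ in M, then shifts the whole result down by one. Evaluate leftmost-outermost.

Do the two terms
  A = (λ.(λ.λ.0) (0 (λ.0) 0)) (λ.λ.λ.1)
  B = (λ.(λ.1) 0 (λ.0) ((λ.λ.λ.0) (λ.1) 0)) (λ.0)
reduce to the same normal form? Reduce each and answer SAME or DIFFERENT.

Term A:
  start: (λ.(λ.λ.0) (0 (λ.0) 0)) (λ.λ.λ.1)
  →1  (λ.λ.0) ((λ.λ.λ.1) (λ.0) (λ.λ.λ.1))
  →2  λ.0

Term B:
  start: (λ.(λ.1) 0 (λ.0) ((λ.λ.λ.0) (λ.1) 0)) (λ.0)
  →1  (λ.λ.0) (λ.0) (λ.0) ((λ.λ.λ.0) (λ.λ.0) (λ.0))
  →2  (λ.0) (λ.0) ((λ.λ.λ.0) (λ.λ.0) (λ.0))
  →3  (λ.0) ((λ.λ.λ.0) (λ.λ.0) (λ.0))
  →4  (λ.λ.λ.0) (λ.λ.0) (λ.0)
  →5  (λ.λ.0) (λ.0)
  →6  λ.0

Answer: SAME — A ⇓ λ.0, B ⇓ λ.0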